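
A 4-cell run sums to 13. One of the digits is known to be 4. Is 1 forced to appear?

Yes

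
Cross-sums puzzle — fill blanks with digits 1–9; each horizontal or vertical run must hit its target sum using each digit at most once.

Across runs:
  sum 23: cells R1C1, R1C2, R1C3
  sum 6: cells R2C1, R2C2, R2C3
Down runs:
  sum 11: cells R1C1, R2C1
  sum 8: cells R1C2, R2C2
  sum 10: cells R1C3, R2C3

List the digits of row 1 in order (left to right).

8 6 9

23 in 3 cells must be {6,8,9}; 6 in 3 cells must be {1,2,3}.
The 23 across and the 8 down share only 6, so R1C2 = 6.
R2C2 = 8 − 6 = 2 completes the 8 down.
Given what's placed, R2C1 must be 3 to fit the 6 across and 11 down.
R2C3 = 6 − 5 = 1 completes the 6 across.
R1C1 = 11 − 3 = 8 completes the 11 down.
R1C3 = 23 − 14 = 9 completes the 23 across.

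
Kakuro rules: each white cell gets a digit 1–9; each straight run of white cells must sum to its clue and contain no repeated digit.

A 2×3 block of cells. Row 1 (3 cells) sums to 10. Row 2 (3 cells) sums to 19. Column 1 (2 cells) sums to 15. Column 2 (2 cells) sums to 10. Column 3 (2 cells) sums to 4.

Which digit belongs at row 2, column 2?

4 in 2 cells must be {1,3}.
The 19 across and the 4 down share only 3, so (2,3) = 3.
(1,3) = 4 − 3 = 1 completes the 4 down.
Nothing is forced directly, so branch on (2,1), whose candidates are 7 or 9. If (2,1) = 7: then (1,1) would have to be in {2,3,4,5,6,7} for the 10 across but in {8} for the 15 down — contradiction. So (2,1) = 9.
(1,1) = 15 − 9 = 6 completes the 15 down.
(1,2) = 10 − 7 = 3 completes the 10 across.
(2,2) = 19 − 12 = 7 completes the 19 across.

7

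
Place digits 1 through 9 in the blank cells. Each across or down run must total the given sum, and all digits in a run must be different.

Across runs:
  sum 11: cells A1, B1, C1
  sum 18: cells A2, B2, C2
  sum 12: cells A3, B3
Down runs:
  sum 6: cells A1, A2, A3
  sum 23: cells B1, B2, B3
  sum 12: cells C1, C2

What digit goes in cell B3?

9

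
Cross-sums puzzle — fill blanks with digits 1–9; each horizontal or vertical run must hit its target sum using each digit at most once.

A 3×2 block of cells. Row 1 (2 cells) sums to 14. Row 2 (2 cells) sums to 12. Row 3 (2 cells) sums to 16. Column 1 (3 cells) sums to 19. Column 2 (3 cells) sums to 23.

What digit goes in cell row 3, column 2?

16 in 2 cells must be {7,9}; 23 in 3 cells must be {6,8,9}.
The 16 across and the 23 down share only 9, so (3,2) = 9.
Given what's placed, (2,2) must be 8 to fit the 12 across and 23 down.
(3,1) = 16 − 9 = 7 completes the 16 across.
(1,2) = 23 − 17 = 6 completes the 23 down.
(2,1) = 12 − 8 = 4 completes the 12 across.
(1,1) = 14 − 6 = 8 completes the 14 across.

9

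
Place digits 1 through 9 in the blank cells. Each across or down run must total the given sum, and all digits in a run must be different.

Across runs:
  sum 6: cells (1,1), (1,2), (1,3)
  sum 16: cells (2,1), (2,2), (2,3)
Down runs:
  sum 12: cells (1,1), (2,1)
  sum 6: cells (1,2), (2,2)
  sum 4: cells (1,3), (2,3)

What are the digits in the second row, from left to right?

9 4 3

6 in 3 cells must be {1,2,3}; 4 in 2 cells must be {1,3}.
The 6 across and the 12 down share only 3, so (1,1) = 3.
Given what's placed, (1,3) must be 1 to fit the 6 across and 4 down.
(2,1) = 12 − 3 = 9 completes the 12 down.
(2,3) = 4 − 1 = 3 completes the 4 down.
(1,2) = 6 − 4 = 2 completes the 6 across.
(2,2) = 16 − 12 = 4 completes the 16 across.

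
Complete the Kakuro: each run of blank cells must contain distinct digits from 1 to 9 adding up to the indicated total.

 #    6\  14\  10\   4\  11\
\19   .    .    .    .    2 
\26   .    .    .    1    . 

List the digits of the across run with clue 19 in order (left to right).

1 6 7 3 2

4 in 2 cells must be {1,3}.
R1C4 = 4 − 1 = 3 completes the 4 down.
R2C5 = 11 − 2 = 9 completes the 11 down.
Nothing is forced directly, so branch on R2C1, whose candidates are 2 or 4 or 5. If R2C1 = 2: that forces R1C1 = 4, R1C2 = 9, R1C3 = 1, after which R2C2 would have to be in {6,8} for the 26 across but in {5} for the 14 down — contradiction. If R2C1 = 4: then R1C1 would have to be in {1,4,5,6,7,8,9} for the 19 across but in {2} for the 6 down — contradiction. So R2C1 = 5.
R1C1 = 6 − 5 = 1 completes the 6 down.
Given what's placed, R2C2 must be 8 to fit the 26 across and 14 down.
R2C3 = 26 − 23 = 3 completes the 26 across.
R1C2 = 14 − 8 = 6 completes the 14 down.
R1C3 = 19 − 12 = 7 completes the 19 across.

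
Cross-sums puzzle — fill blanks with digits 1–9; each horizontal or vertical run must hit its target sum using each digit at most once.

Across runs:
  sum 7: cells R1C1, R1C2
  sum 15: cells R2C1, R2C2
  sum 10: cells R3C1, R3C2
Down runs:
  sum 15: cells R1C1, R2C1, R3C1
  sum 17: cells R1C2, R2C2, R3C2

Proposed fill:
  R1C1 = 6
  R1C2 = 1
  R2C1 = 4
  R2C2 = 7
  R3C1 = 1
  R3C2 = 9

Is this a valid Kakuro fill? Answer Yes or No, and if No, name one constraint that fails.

No — the down run R1C1–R3C1 sums to 11, not 15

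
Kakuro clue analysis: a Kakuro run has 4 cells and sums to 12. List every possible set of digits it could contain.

{1,2,3,6}; {1,2,4,5}

4 distinct digits from 1–9 sum between 10 and 30.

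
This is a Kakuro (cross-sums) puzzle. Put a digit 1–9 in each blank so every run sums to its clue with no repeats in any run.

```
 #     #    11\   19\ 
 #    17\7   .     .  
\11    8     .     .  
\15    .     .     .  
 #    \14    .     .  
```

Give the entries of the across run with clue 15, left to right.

9 1 5

17 in 2 cells must be {8,9}; 11 in 4 cells must be {1,2,3,5}.
R3C1 = 17 − 8 = 9 completes the 17 down.
Only 5 fits R4C2 under both its across sum 14 and down sum 11.
R4C3 = 14 − 5 = 9 completes the 14 across.
Nothing is forced directly, so branch on R2C2, whose candidates are 1 or 2. If R2C2 = 1: that forces R2C3 = 2, R3C2 = 2, after which R3C3 would have to be in {4} for the 15 across but in {1,3,5,7} for the 19 down — contradiction. So R2C2 = 2.
R2C3 = 11 − 10 = 1 completes the 11 across.
R3C2 = 1: the only remaining digit allowed by both the 15 across and the 11 down.
R3C3 = 15 − 10 = 5 completes the 15 across.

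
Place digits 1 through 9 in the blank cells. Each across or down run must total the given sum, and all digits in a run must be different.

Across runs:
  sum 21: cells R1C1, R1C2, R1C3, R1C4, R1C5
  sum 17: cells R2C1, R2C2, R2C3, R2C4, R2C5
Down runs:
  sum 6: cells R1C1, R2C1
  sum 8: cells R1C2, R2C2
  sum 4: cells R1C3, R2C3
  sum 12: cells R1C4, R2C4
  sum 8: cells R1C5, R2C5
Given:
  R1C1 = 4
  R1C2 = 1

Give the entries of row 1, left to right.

4 in 2 cells must be {1,3}.
Given what's placed, R1C3 must be 3 to fit the 21 across and 4 down.
R2C1 = 6 − 4 = 2 completes the 6 down.
R2C2 = 8 − 1 = 7 completes the 8 down.
R2C3 = 4 − 3 = 1 completes the 4 down.
R2C5 = 3: the only remaining digit allowed by both the 17 across and the 8 down.
R1C5 = 8 − 3 = 5 completes the 8 down.
R2C4 = 17 − 13 = 4 completes the 17 across.
R1C4 = 21 − 13 = 8 completes the 21 across.

4 1 3 8 5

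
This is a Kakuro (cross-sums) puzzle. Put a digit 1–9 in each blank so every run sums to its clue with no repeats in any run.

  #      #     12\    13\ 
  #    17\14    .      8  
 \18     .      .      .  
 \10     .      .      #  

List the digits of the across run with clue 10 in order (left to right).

8, 2

17 in 2 cells must be {8,9}.
R1C2 = 14 − 8 = 6 completes the 14 across.
R2C3 = 13 − 8 = 5 completes the 13 down.
Given what's placed, R2C1 must be 9 to fit the 18 across and 17 down.
R2C2 = 18 − 14 = 4 completes the 18 across.
R3C1 = 17 − 9 = 8 completes the 17 down.
R3C2 = 10 − 8 = 2 completes the 10 across.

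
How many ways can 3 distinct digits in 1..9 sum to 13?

3 distinct digits from 1–9 sum between 6 and 24.

7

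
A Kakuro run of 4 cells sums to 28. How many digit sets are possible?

4 distinct digits from 1–9 sum between 10 and 30.
Enumerating: {4,7,8,9}, {5,6,8,9}.

2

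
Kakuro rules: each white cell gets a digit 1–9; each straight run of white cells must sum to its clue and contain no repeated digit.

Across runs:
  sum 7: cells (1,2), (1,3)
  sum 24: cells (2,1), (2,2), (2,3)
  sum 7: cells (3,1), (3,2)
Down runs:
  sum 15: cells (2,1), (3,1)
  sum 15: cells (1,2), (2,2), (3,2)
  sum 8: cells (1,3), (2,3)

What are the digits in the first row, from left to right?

6 1

24 in 3 cells must be {7,8,9}.
The 24 across and the 8 down share only 7, so (2,3) = 7.
Intersecting the 7 across with the 15 down forces (3,1) = 6.
(3,2) = 7 − 6 = 1 completes the 7 across.
(1,3) = 8 − 7 = 1 completes the 8 down.
(2,1) = 15 − 6 = 9 completes the 15 down.
(2,2) = 24 − 16 = 8 completes the 24 across.
(1,2) = 7 − 1 = 6 completes the 7 across.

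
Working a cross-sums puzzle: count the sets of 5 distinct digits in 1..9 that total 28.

5 distinct digits from 1–9 sum between 15 and 35.

9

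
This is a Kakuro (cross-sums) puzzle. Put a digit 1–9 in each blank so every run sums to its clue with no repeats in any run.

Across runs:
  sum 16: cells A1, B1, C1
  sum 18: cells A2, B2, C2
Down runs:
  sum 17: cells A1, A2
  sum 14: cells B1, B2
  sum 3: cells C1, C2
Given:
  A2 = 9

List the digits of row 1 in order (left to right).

8 6 2

17 in 2 cells must be {8,9}; 3 in 2 cells must be {1,2}.
A1 = 17 − 9 = 8 completes the 17 down.
Nothing is forced directly, so branch on B1, whose candidates are 5 or 6. If B1 = 5: then C1 would have to be in {3} for the 16 across but in {1,2} for the 3 down — contradiction. So B1 = 6.
C1 = 16 − 14 = 2 completes the 16 across.
B2 = 14 − 6 = 8 completes the 14 down.
C2 = 18 − 17 = 1 completes the 18 across.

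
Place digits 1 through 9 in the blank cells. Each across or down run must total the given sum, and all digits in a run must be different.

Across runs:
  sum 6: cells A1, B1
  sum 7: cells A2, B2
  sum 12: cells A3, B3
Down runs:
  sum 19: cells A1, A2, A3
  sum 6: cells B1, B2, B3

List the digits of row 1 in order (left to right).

6 in 3 cells must be {1,2,3}.
The 12 across and the 6 down share only 3, so B3 = 3.
A3 = 12 − 3 = 9 completes the 12 across.
Nothing is forced directly, so branch on A1, whose candidates are 2 or 4. If A1 = 2: then B1 would have to be in {4} for the 6 across but in {1,2} for the 6 down — contradiction. So A1 = 4.
B1 = 6 − 4 = 2 completes the 6 across.
A2 = 19 − 13 = 6 completes the 19 down.
B2 = 7 − 6 = 1 completes the 7 across.

4 2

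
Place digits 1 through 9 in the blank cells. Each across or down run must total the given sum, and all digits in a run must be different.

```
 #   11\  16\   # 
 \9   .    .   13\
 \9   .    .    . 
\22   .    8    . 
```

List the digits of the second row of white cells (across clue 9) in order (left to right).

2 3 4

R3C1 = 5: the only remaining digit allowed by both the 22 across and the 11 down.
R3C3 = 22 − 13 = 9 completes the 22 across.
R2C3 = 13 − 9 = 4 completes the 13 down.
Given what's placed, R2C1 must be 2 to fit the 9 across and 11 down.
R2C2 = 9 − 6 = 3 completes the 9 across.
R1C1 = 11 − 7 = 4 completes the 11 down.
R1C2 = 9 − 4 = 5 completes the 9 across.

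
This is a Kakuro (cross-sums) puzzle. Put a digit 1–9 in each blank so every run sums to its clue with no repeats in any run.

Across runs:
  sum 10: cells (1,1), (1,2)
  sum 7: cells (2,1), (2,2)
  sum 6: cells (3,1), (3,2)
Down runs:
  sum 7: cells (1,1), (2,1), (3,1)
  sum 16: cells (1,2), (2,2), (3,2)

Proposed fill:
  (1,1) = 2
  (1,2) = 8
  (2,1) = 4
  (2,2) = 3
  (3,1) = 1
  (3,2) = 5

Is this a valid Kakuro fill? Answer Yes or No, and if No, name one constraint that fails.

Yes

Across: 2+8=10; 4+3=7; 1+5=6. Down: 2+4+1=7; 8+3+5=16. No digit repeats within any run.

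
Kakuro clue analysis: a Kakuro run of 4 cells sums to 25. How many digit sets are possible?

6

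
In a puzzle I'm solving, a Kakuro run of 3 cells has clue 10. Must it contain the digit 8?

Counterexample: {1,2,7} sums to 10 without using 8.

No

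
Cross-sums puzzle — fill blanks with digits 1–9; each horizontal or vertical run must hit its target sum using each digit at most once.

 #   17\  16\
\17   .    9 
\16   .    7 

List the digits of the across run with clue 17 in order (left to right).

8 9

17 in 2 cells must be {8,9}; 16 in 2 cells must be {7,9}.
R1C1 = 17 − 9 = 8 completes the 17 across.
R2C1 = 16 − 7 = 9 completes the 16 across.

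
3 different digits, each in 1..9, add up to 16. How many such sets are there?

8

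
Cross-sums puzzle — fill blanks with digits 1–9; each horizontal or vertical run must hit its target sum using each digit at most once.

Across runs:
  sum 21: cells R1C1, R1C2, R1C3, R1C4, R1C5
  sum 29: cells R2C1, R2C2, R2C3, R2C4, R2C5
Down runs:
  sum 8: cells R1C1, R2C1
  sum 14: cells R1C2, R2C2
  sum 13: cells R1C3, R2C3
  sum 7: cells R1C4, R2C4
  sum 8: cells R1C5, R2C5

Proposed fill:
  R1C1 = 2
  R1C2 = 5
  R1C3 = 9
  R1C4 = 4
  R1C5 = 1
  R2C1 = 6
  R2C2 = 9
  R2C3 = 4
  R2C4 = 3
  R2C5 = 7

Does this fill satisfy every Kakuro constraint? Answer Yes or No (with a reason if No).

Yes

Across: 2+5+9+4+1=21; 6+9+4+3+7=29. Down: 2+6=8; 5+9=14; 9+4=13; 4+3=7; 1+7=8. No digit repeats within any run.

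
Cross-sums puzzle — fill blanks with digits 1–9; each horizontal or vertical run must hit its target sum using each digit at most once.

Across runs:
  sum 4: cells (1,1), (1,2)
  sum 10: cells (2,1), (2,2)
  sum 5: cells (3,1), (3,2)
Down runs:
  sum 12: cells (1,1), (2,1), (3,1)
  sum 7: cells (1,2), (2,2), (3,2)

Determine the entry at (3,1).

4 in 2 cells must be {1,3}; 7 in 3 cells must be {1,2,4}.
The 4 across and the 7 down share only 1, so (1,2) = 1.
(1,1) = 4 − 1 = 3 completes the 4 across.
Nothing is forced directly, so branch on (2,2), whose candidates are 2 or 4. If (2,2) = 4: then (2,1) would have to be in {6} for the 10 across but in {1,2,4,5,7,8} for the 12 down — contradiction. So (2,2) = 2.
(2,1) = 10 − 2 = 8 completes the 10 across.
(3,1) = 12 − 11 = 1 completes the 12 down.
(3,2) = 5 − 1 = 4 completes the 5 across.

1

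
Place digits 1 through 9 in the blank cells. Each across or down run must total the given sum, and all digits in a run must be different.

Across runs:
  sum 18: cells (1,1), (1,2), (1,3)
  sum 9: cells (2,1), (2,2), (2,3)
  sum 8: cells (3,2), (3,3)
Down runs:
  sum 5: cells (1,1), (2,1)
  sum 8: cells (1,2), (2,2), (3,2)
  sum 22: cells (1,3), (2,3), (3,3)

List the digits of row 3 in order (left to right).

1 7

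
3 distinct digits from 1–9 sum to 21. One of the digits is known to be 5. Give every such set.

{5,7,9}

3 distinct digits from 1–9 sum between 6 and 24.
Keeping only sets containing 5.
Only one set works: {5,7,9}.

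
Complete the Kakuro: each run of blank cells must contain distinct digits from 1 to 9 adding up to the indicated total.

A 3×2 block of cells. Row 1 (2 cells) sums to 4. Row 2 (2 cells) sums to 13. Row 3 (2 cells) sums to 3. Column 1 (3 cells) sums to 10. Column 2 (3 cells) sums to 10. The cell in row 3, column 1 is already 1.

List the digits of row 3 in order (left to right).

4 in 2 cells must be {1,3}; 3 in 2 cells must be {1,2}.
Given what's placed, (1,1) must be 3 to fit the 4 across and 10 down.
(1,2) = 4 − 3 = 1 completes the 4 across.
(2,1) = 10 − 4 = 6 completes the 10 down.
(2,2) = 13 − 6 = 7 completes the 13 across.
(3,2) = 3 − 1 = 2 completes the 3 across.

1 2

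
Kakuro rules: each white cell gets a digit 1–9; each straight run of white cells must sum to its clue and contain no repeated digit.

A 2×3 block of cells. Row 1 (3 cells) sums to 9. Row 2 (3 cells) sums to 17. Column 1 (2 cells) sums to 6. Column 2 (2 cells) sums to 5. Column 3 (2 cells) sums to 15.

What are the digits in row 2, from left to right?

5 3 9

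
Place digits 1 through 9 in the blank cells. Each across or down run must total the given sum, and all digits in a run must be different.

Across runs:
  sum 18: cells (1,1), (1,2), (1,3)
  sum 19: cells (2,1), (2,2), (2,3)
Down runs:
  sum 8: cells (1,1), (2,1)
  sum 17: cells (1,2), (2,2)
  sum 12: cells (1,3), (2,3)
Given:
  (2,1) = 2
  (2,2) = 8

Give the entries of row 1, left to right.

17 in 2 cells must be {8,9}.
(1,1) = 8 − 2 = 6 completes the 8 down.
(1,2) = 17 − 8 = 9 completes the 17 down.
(1,3) = 18 − 15 = 3 completes the 18 across.
(2,3) = 19 − 10 = 9 completes the 19 across.

6 9 3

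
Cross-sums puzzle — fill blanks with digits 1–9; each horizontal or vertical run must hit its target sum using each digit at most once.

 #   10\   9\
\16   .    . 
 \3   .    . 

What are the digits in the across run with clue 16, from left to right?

9 7

16 in 2 cells must be {7,9}; 3 in 2 cells must be {1,2}.
The 16 across and the 9 down share only 7, so R1C2 = 7.
R2C2 = 9 − 7 = 2 completes the 9 down.
R1C1 = 16 − 7 = 9 completes the 16 across.
R2C1 = 3 − 2 = 1 completes the 3 across.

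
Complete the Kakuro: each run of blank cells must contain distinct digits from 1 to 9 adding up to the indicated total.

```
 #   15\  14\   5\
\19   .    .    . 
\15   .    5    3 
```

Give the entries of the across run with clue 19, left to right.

8, 9, 2

R1C2 = 14 − 5 = 9 completes the 14 down.
R1C3 = 5 − 3 = 2 completes the 5 down.
R2C1 = 15 − 8 = 7 completes the 15 across.
R1C1 = 19 − 11 = 8 completes the 19 across.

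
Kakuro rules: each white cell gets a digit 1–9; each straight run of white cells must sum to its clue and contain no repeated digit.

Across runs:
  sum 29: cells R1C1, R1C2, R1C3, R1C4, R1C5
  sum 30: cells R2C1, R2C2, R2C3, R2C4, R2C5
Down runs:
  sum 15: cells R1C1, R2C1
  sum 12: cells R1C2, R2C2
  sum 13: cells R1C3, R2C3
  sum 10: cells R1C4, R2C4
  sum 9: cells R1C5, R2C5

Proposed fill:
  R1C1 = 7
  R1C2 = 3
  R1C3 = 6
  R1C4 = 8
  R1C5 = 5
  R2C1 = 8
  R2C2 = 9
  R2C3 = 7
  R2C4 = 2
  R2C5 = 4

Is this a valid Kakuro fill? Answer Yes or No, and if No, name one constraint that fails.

Across: 7+3+6+8+5=29; 8+9+7+2+4=30. Down: 7+8=15; 3+9=12; 6+7=13; 8+2=10; 5+4=9. No digit repeats within any run.

Yes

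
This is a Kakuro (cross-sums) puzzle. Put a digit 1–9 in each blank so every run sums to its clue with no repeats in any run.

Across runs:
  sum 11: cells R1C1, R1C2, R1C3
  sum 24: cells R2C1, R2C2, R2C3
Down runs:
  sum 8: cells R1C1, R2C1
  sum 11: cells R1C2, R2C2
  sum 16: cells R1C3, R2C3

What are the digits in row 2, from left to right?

7, 8, 9

24 in 3 cells must be {7,8,9}; 16 in 2 cells must be {7,9}.
The 11 across and the 16 down share only 7, so R1C3 = 7.
The 24 across and the 8 down share only 7, so R2C1 = 7.
R2C3 = 16 − 7 = 9 completes the 16 down.
R1C1 = 8 − 7 = 1 completes the 8 down.
R1C2 = 11 − 8 = 3 completes the 11 across.
R2C2 = 24 − 16 = 8 completes the 24 across.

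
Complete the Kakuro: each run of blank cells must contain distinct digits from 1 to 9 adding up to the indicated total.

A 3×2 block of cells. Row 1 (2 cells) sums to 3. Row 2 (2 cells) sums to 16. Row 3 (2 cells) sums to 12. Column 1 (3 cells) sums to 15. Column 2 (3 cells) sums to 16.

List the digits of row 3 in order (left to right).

4, 8

3 in 2 cells must be {1,2}; 16 in 2 cells must be {7,9}.
Nothing is forced directly, so branch on (1,1), whose candidates are 1 or 2. If (1,1) = 1: that forces (1,2) = 2, (2,1) = 9, after which (2,2) would have to be in {7} for the 16 across but in {5,6,8,9} for the 16 down — contradiction. So (1,1) = 2.
(1,2) = 3 − 2 = 1 completes the 3 across.
Nothing is forced directly, so branch on (2,1), whose candidates are 7 or 9. If (2,1) = 7: that forces (2,2) = 9, after which (3,1) would have to be in {3,4,5,7,8,9} for the 12 across but in {6} for the 15 down — contradiction. So (2,1) = 9.
(2,2) = 16 − 9 = 7 completes the 16 across.
(3,1) = 15 − 11 = 4 completes the 15 down.
(3,2) = 12 − 4 = 8 completes the 12 across.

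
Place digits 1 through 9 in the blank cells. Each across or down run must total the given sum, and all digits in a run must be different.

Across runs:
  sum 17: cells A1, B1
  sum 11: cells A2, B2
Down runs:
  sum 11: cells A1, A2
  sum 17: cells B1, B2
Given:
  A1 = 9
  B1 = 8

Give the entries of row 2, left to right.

17 in 2 cells must be {8,9}.
A2 = 11 − 9 = 2 completes the 11 down.
B2 = 11 − 2 = 9 completes the 11 across.

2 9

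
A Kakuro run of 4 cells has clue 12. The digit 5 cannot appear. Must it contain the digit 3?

Yes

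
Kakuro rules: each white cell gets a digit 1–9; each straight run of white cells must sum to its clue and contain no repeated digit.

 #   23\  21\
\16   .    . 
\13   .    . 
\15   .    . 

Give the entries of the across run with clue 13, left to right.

16 in 2 cells must be {7,9}; 23 in 3 cells must be {6,8,9}.
The 16 across and the 23 down share only 9, so R1C1 = 9.
R1C2 = 16 − 9 = 7 completes the 16 across.
Nothing is forced directly, so branch on R2C1, whose candidates are 6 or 8. If R2C1 = 6: then R2C2 would have to be in {7} for the 13 across but in {5,6,8,9} for the 21 down — contradiction. So R2C1 = 8.
R2C2 = 13 − 8 = 5 completes the 13 across.
R3C1 = 23 − 17 = 6 completes the 23 down.
R3C2 = 15 − 6 = 9 completes the 15 across.

8, 5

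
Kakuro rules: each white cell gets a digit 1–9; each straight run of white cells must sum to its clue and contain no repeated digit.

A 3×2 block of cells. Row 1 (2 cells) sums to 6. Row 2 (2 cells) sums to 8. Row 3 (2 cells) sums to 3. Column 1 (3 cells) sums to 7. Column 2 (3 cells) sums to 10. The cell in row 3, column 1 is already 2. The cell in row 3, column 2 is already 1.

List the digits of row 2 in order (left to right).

3 in 2 cells must be {1,2}; 7 in 3 cells must be {1,2,4}.
(2,1) = 1: the only remaining digit allowed by both the 8 across and the 7 down.
(2,2) = 8 − 1 = 7 completes the 8 across.
(1,1) = 7 − 3 = 4 completes the 7 down.
(1,2) = 6 − 4 = 2 completes the 6 across.

1, 7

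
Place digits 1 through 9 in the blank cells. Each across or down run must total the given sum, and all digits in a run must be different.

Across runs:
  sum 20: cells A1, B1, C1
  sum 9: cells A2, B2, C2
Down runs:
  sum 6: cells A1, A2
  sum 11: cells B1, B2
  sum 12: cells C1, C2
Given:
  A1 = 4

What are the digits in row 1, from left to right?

4 7 9

A2 = 6 − 4 = 2 completes the 6 down.
No cell is forced outright now. C2 can only be 3 or 4 (the digits allowed by both its 9 across and its 12 down). If C2 = 4: then C1 would have to be in {7,9} for the 20 across but in {8} for the 12 down — contradiction. So C2 = 3.
C1 = 12 − 3 = 9 completes the 12 down.
B2 = 9 − 5 = 4 completes the 9 across.
B1 = 20 − 13 = 7 completes the 20 across.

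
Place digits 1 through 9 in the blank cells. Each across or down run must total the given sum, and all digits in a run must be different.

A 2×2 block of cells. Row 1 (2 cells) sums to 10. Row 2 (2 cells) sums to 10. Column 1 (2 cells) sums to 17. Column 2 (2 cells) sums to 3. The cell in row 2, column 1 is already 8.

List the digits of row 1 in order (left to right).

9, 1

17 in 2 cells must be {8,9}; 3 in 2 cells must be {1,2}.
(1,1) = 17 − 8 = 9 completes the 17 down.
(1,2) = 10 − 9 = 1 completes the 10 across.
(2,2) = 10 − 8 = 2 completes the 10 across.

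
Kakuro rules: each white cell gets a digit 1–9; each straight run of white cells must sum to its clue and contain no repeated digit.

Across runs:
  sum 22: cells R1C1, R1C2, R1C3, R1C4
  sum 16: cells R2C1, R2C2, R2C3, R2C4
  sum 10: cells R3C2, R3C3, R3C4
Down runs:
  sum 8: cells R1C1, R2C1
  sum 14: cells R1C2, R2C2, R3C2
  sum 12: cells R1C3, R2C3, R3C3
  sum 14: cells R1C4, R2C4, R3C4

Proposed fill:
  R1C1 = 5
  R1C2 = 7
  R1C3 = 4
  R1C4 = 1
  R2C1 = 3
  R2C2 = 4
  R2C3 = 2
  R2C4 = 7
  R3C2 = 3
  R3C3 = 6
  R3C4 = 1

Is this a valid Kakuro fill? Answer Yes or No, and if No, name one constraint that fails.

No — the across run R1C1–R1C4 sums to 17, not 22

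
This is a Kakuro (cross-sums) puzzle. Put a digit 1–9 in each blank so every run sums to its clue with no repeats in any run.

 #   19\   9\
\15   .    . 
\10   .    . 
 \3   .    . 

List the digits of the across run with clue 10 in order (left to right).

3 in 2 cells must be {1,2}.
The 15 across and the 9 down share only 6, so R1C2 = 6.
The 3 across and the 19 down share only 2, so R3C1 = 2.
R3C2 = 3 − 2 = 1 completes the 3 across.
R1C1 = 15 − 6 = 9 completes the 15 across.
R2C1 = 19 − 11 = 8 completes the 19 down.
R2C2 = 10 − 8 = 2 completes the 10 across.

8 2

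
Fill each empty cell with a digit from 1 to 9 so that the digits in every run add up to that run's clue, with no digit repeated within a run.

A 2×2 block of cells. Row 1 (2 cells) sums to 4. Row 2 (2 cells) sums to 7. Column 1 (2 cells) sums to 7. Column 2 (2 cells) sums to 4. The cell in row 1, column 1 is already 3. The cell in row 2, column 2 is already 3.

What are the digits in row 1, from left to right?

3, 1

4 in 2 cells must be {1,3}.
(1,2) = 4 − 3 = 1 completes the 4 across.
(2,1) = 7 − 3 = 4 completes the 7 across.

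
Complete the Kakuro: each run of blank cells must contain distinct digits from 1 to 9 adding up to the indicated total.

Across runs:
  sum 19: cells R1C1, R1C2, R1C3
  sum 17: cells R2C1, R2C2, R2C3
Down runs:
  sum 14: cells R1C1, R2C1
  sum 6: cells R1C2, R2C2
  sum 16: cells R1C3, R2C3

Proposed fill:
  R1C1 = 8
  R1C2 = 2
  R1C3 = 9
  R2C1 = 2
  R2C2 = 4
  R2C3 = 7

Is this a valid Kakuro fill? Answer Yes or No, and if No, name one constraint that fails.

No — the down run R1C1–R2C1 sums to 10, not 14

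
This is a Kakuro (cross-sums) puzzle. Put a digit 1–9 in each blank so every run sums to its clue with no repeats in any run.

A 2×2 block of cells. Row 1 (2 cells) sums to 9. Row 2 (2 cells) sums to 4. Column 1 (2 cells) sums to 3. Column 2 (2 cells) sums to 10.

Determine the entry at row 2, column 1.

1

4 in 2 cells must be {1,3}; 3 in 2 cells must be {1,2}.
The 4 across and the 3 down share only 1, so (2,1) = 1.
(2,2) = 4 − 1 = 3 completes the 4 across.
(1,1) = 3 − 1 = 2 completes the 3 down.
(1,2) = 9 − 2 = 7 completes the 9 across.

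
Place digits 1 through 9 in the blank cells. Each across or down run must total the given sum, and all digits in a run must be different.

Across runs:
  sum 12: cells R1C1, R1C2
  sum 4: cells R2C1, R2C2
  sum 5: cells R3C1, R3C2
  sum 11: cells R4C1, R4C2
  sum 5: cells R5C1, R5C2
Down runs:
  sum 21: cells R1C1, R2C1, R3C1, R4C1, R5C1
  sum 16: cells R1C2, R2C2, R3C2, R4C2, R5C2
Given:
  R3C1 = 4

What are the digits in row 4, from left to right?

4 in 2 cells must be {1,3}; 16 in 5 cells must be {1,2,3,4,6}.
R3C2 = 5 − 4 = 1 completes the 5 across.
Given what's placed, R2C2 must be 3 to fit the 4 across and 16 down.
R1C2 = 4: the only remaining digit allowed by both the 12 across and the 16 down.
R2C1 = 4 − 3 = 1 completes the 4 across.
R5C2 = 2: the only remaining digit allowed by both the 5 across and the 16 down.
R1C1 = 12 − 4 = 8 completes the 12 across.
R4C2 = 16 − 10 = 6 completes the 16 down.
R5C1 = 5 − 2 = 3 completes the 5 across.
R4C1 = 11 − 6 = 5 completes the 11 across.

5 6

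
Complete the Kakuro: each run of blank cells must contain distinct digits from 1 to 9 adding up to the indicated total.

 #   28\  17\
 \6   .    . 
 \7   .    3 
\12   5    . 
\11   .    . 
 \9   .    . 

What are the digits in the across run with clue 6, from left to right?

R2C1 = 7 − 3 = 4 completes the 7 across.
R3C2 = 12 − 5 = 7 completes the 12 across.
Given what's placed, R1C1 must be 2 to fit the 6 across and 28 down.
R1C2 = 6 − 2 = 4 completes the 6 across.
Given what's placed, R4C2 must be 2 to fit the 11 across and 17 down.
R5C1 = 8: the only remaining digit allowed by both the 9 across and the 28 down.
R5C2 = 9 − 8 = 1 completes the 9 across.
R4C1 = 11 − 2 = 9 completes the 11 across.

2 4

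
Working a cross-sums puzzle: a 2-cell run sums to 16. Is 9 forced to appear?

The only way to make 16 from 2 distinct digits is {7,9}, which contains 9.

Yes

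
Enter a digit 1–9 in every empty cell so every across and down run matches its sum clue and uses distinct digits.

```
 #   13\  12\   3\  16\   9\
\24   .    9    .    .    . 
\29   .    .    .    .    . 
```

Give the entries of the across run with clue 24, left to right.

3 in 2 cells must be {1,2}; 16 in 2 cells must be {7,9}.
Given what's placed, R1C4 must be 7 to fit the 24 across and 16 down.
R2C2 = 12 − 9 = 3 completes the 12 down.
Given what's placed, R2C3 must be 2 to fit the 29 across and 3 down.
R2C4 = 16 − 7 = 9 completes the 16 down.
R1C3 = 3 − 2 = 1 completes the 3 down.
No cell is forced outright now. R2C1 can only be 7 or 8 (the digits allowed by both its 29 across and its 13 down). If R2C1 = 7: then R1C1 would have to be in {2,3,4,5} for the 24 across but in {6} for the 13 down — contradiction. So R2C1 = 8.
R1C1 = 13 − 8 = 5 completes the 13 down.
R1C5 = 24 − 22 = 2 completes the 24 across.

5, 9, 1, 7, 2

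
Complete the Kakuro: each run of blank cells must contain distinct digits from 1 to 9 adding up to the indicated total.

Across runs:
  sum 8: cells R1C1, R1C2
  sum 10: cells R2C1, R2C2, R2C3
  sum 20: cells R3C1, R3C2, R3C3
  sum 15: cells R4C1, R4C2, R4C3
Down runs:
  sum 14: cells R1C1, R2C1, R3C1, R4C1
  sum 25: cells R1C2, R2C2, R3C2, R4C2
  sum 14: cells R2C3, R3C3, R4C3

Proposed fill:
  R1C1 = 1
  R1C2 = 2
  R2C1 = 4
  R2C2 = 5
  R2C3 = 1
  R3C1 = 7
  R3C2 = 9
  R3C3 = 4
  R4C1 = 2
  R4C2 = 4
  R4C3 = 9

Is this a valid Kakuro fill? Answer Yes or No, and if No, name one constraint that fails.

No — the down run R1C2–R4C2 sums to 20, not 25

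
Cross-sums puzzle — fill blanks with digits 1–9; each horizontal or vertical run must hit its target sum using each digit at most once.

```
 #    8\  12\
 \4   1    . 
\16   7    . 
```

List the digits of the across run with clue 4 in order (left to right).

4 in 2 cells must be {1,3}; 16 in 2 cells must be {7,9}.
R1C2 = 4 − 1 = 3 completes the 4 across.
R2C2 = 16 − 7 = 9 completes the 16 across.

1, 3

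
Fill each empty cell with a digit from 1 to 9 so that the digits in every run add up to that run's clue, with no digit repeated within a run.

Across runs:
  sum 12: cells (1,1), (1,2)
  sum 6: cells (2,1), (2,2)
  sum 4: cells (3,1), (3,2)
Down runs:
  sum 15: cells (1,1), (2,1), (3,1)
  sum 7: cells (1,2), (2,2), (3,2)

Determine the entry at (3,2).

1

4 in 2 cells must be {1,3}; 7 in 3 cells must be {1,2,4}.
The 12 across and the 7 down share only 4, so (1,2) = 4.
Given what's placed, (3,2) must be 1 to fit the 4 across and 7 down.
(1,1) = 12 − 4 = 8 completes the 12 across.
(2,2) = 7 − 5 = 2 completes the 7 down.
(3,1) = 4 − 1 = 3 completes the 4 across.
(2,1) = 6 − 2 = 4 completes the 6 across.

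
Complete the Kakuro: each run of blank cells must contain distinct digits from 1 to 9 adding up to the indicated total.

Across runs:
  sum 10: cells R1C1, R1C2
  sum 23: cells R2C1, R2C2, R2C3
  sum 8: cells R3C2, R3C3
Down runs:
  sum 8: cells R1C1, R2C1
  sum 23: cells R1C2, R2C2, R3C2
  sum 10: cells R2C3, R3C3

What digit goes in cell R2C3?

23 in 3 cells must be {6,8,9}.
The 23 across and the 8 down share only 6, so R2C1 = 6.
Intersecting the 8 across with the 23 down forces R3C2 = 6.
R3C3 = 8 − 6 = 2 completes the 8 across.
R1C1 = 8 − 6 = 2 completes the 8 down.
R1C2 = 10 − 2 = 8 completes the 10 across.
R2C2 = 23 − 14 = 9 completes the 23 down.
R2C3 = 23 − 15 = 8 completes the 23 across.

8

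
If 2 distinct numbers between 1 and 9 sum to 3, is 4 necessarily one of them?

The only way to make 3 from 2 distinct digits is {1,2}, which does not contain 4.

No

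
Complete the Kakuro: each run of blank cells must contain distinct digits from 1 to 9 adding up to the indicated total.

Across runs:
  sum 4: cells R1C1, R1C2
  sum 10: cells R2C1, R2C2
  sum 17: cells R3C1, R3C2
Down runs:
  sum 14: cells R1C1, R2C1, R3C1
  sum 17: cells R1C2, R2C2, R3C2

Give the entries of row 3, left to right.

9, 8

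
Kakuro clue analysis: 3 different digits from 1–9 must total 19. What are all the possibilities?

{2,8,9}; {3,7,9}; {4,6,9}; {4,7,8}; {5,6,8}

3 distinct digits from 1–9 sum between 6 and 24.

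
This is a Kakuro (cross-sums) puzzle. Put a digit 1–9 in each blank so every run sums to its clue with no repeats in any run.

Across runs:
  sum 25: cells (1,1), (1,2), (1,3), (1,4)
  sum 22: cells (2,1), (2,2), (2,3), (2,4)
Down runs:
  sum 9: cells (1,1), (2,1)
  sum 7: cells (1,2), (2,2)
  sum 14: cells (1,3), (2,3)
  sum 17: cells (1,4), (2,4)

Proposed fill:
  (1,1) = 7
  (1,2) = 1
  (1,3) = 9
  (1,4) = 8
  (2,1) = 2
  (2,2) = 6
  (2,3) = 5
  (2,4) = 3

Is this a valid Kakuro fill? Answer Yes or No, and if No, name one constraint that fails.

No — the down run (1,4)–(2,4) sums to 11, not 17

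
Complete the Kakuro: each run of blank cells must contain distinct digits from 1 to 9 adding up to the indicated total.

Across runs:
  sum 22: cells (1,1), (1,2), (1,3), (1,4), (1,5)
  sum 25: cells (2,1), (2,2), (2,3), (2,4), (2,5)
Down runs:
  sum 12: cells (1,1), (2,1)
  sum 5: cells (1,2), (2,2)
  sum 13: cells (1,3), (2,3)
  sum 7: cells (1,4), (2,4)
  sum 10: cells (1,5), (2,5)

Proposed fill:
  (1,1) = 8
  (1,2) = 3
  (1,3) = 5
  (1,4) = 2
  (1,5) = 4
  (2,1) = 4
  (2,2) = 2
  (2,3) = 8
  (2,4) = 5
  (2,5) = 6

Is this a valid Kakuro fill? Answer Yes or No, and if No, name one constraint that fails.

Yes

Across: 8+3+5+2+4=22; 4+2+8+5+6=25. Down: 8+4=12; 3+2=5; 5+8=13; 2+5=7; 4+6=10. No digit repeats within any run.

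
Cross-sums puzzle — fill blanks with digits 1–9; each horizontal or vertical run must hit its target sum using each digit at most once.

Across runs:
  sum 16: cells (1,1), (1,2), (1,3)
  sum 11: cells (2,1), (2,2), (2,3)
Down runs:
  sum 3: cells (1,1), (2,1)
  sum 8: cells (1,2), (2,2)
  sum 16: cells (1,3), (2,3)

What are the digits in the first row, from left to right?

2 5 9

3 in 2 cells must be {1,2}; 16 in 2 cells must be {7,9}.
The 11 across and the 16 down share only 7, so (2,3) = 7.
(1,3) = 16 − 7 = 9 completes the 16 down.
Given what's placed, (2,1) must be 1 to fit the 11 across and 3 down.
(2,2) = 11 − 8 = 3 completes the 11 across.
(1,1) = 3 − 1 = 2 completes the 3 down.
(1,2) = 16 − 11 = 5 completes the 16 across.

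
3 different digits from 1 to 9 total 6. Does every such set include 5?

No

The only way to make 6 from 3 distinct digits is {1,2,3}, which does not contain 5.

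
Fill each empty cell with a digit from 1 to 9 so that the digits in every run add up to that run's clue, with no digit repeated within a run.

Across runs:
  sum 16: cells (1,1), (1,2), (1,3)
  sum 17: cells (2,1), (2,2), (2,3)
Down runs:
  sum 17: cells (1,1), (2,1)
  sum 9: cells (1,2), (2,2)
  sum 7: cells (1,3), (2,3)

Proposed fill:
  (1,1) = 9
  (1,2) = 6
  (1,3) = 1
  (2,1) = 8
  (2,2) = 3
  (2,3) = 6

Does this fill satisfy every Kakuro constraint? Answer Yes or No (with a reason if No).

Across: 9+6+1=16; 8+3+6=17. Down: 9+8=17; 6+3=9; 1+6=7. No digit repeats within any run.

Yes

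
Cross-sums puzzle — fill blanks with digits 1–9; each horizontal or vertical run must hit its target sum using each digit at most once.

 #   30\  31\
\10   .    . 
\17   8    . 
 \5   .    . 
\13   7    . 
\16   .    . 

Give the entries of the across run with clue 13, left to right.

17 in 2 cells must be {8,9}; 16 in 2 cells must be {7,9}.
R2C2 = 17 − 8 = 9 completes the 17 across.
R4C2 = 13 − 7 = 6 completes the 13 across.

7, 6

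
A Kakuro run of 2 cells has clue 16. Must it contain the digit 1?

No

The only way to make 16 from 2 distinct digits is {7,9}, which does not contain 1.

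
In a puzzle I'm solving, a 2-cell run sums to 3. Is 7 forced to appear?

No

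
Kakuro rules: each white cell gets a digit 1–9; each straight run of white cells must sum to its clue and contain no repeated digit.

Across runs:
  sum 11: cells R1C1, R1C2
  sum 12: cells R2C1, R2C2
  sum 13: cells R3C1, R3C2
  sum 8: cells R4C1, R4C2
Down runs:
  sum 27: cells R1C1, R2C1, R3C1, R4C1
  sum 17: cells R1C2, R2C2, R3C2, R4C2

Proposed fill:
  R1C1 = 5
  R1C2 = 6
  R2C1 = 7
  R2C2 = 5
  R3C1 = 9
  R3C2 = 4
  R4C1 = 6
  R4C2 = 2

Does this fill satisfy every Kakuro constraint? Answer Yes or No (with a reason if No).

Yes

Across: 5+6=11; 7+5=12; 9+4=13; 6+2=8. Down: 5+7+9+6=27; 6+5+4+2=17. No digit repeats within any run.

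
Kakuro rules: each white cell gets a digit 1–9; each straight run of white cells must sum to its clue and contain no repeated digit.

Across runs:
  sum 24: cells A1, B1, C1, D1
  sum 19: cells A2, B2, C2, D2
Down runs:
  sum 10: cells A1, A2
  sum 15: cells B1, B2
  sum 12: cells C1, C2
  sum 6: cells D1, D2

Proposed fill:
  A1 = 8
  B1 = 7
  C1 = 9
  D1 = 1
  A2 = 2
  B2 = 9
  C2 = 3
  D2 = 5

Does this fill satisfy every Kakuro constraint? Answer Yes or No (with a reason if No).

No — the down run B1–B2 sums to 16, not 15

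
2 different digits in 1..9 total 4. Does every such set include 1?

Yes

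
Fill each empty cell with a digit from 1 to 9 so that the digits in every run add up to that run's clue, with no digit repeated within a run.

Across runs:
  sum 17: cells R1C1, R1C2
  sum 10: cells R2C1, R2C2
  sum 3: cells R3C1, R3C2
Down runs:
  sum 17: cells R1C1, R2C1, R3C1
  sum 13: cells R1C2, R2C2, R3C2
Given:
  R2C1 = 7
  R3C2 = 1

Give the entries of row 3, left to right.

17 in 2 cells must be {8,9}; 3 in 2 cells must be {1,2}.
R2C2 = 10 − 7 = 3 completes the 10 across.
R3C1 = 3 − 1 = 2 completes the 3 across.
R1C1 = 17 − 9 = 8 completes the 17 down.
R1C2 = 17 − 8 = 9 completes the 17 across.

2 1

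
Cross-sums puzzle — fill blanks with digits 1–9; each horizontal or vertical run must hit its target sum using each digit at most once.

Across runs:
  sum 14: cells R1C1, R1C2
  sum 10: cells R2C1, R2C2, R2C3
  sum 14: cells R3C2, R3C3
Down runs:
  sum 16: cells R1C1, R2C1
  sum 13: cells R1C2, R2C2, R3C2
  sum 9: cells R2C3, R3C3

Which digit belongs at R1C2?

5

16 in 2 cells must be {7,9}.
The 14 across and the 16 down share only 9, so R1C1 = 9.
R1C2 = 14 − 9 = 5 completes the 14 across.
R2C1 = 16 − 9 = 7 completes the 16 down.
R3C2 = 6: the only remaining digit allowed by both the 14 across and the 13 down.
R3C3 = 14 − 6 = 8 completes the 14 across.
R2C2 = 13 − 11 = 2 completes the 13 down.
R2C3 = 10 − 9 = 1 completes the 10 across.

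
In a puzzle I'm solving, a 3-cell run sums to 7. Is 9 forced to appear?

No

The only way to make 7 from 3 distinct digits is {1,2,4}, which does not contain 9.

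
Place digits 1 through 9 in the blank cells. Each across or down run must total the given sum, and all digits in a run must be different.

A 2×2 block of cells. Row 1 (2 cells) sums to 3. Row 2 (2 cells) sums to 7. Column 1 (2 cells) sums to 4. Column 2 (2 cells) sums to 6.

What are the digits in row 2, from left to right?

3, 4

3 in 2 cells must be {1,2}; 4 in 2 cells must be {1,3}.
The 3 across and the 4 down share only 1, so (1,1) = 1.
(1,2) = 3 − 1 = 2 completes the 3 across.
(2,1) = 4 − 1 = 3 completes the 4 down.
(2,2) = 7 − 3 = 4 completes the 7 across.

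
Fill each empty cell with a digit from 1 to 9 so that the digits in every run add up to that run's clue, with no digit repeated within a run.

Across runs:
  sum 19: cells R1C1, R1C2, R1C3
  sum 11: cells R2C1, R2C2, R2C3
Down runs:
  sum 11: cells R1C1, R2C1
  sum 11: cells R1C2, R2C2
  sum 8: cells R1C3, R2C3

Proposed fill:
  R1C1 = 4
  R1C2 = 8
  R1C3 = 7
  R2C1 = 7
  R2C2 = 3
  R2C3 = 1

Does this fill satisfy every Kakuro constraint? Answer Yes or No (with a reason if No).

Across: 4+8+7=19; 7+3+1=11. Down: 4+7=11; 8+3=11; 7+1=8. No digit repeats within any run.

Yes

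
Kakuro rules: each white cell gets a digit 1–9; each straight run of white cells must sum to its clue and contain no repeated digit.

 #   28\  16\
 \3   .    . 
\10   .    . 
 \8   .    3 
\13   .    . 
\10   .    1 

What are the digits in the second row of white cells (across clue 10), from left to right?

3 in 2 cells must be {1,2}; 16 in 5 cells must be {1,2,3,4,6}.
Given what's placed, R1C2 must be 2 to fit the 3 across and 16 down.
R3C1 = 8 − 3 = 5 completes the 8 across.
R5C1 = 10 − 1 = 9 completes the 10 across.
R1C1 = 3 − 2 = 1 completes the 3 across.
No cell is forced outright now. R2C1 can only be 6 or 7 (the digits allowed by both its 10 across and its 28 down). If R2C1 = 7: then R2C2 would have to be in {3} for the 10 across but in {4,6} for the 16 down — contradiction. So R2C1 = 6.
R2C2 = 10 − 6 = 4 completes the 10 across.

6 4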